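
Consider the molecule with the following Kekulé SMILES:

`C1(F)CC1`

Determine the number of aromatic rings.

0

The SMILES encodes a three-membered saturated carbon ring.
The 3-membered ring has only sp³ atoms, so it is not fully conjugated — not aromatic (cyclopropane).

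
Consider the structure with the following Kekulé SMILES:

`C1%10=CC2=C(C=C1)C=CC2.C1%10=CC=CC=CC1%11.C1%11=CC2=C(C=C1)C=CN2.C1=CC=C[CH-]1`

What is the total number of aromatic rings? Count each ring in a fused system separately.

4

The SMILES encodes a six-membered carbon ring with three alternating C=C double bonds, fused to a five-membered carbon ring containing one C=C double bond and one sp³ carbon; a seven-membered carbon ring with three C=C double bonds and one sp³ carbon; a six-membered carbon ring with three alternating C=C double bonds, fused to a five-membered ring containing one N–H nitrogen and two C=C double bonds; a five-membered all-carbon ring bearing a negative charge on one carbon, with two C=C double bonds.
The 6-membered ring is planar and fully conjugated; 3 ring double bonds give 6 π electrons. That satisfies 4n+2 with n=1, so it is aromatic (benzene ring).
The 5-membered ring has one sp³ carbon, so it is not fully conjugated — not aromatic (cyclopentene ring).
The 7-membered ring has one sp³ carbon, so it is not fully conjugated — not aromatic (cycloheptatriene).
The fused 6/5-membered bicyclic (with one N–H) is a single π system with 9 sp² atoms and 10 π electrons from ring double bonds plus a heteroatom lone pair. 10 = 4(2)+2, so the system is aromatic and both rings count as aromatic (indole).
The second 5-membered ring is planar and fully conjugated; 2 ring double bonds (4 π electrons) plus the carbanion lone pair (2) give 6 π electrons. Since 6 = 4n+2 (n=1), it is aromatic (cyclopentadienyl anion).
4 of the 6 rings are aromatic. Total: 4.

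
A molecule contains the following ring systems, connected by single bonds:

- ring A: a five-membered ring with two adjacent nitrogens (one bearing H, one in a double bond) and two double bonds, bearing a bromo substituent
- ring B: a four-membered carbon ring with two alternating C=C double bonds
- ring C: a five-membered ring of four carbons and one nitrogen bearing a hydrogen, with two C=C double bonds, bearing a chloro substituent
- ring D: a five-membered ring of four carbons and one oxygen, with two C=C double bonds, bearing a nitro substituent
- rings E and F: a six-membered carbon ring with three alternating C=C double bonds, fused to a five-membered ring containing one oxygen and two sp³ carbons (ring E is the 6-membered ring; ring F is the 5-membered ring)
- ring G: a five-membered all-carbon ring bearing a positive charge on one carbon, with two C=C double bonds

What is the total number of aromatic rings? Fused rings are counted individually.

4

Ring A is fully conjugated (every ring atom contributes a p orbital); 2 ring double bonds (4 π electrons) plus a heteroatom lone pair (2) give 6 π electrons. 6 = 4(1)+2, so ring A is aromatic (pyrazole).
Ring B has only sp² ring atoms; a planar conformation would have a fully conjugated π system of 4 electrons. But 4 = 4(1), which is 4n not 4n+2, so ring B is not aromatic (cyclobutadiene) — cyclobutadiene is antiaromatic and distorts to a rectangle.
Ring C is fully conjugated (every ring atom contributes a p orbital); 2 ring double bonds (4 π electrons) plus a heteroatom lone pair (2) give 6 π electrons. 6 = 4(1)+2, so ring C is aromatic (pyrrole).
Ring D is fully conjugated (every ring atom contributes a p orbital); 2 ring double bonds (4 π electrons) plus a heteroatom lone pair (2) give 6 π electrons. That satisfies 4n+2 with n=1, so ring D is aromatic (furan).
Ring E is planar and fully conjugated; 3 ring double bonds give 6 π electrons. 6 = 4(1)+2, so ring E is aromatic (benzene ring).
Ring F has two sp³ carbons, so it is not fully conjugated — not aromatic (oxolane ring).
Ring G has only sp² ring atoms; a planar conformation would have a fully conjugated π system of 4 electrons. But 4 = 4(1), which is 4n not 4n+2, so ring G is not aromatic (cyclopentadienyl cation).
Aromatic: A, C, D, E. Total: 4.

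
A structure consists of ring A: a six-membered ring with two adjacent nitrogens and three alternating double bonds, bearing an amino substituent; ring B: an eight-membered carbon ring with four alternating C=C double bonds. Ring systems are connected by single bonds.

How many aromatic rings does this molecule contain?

1

Ring A is planar and fully conjugated; 3 ring double bonds give 6 π electrons. Since 6 = 4n+2 (n=1), ring A is aromatic (pyridazine).
Ring B has only sp² ring atoms; a planar conformation would have a fully conjugated π system of 8 electrons. But 8 = 4(2), which is 4n not 4n+2, so ring B is not aromatic (cyclooctatetraene) — cyclooctatetraene distorts into a non-planar tub to avoid antiaromaticity.
Aromatic: A. Total: 1.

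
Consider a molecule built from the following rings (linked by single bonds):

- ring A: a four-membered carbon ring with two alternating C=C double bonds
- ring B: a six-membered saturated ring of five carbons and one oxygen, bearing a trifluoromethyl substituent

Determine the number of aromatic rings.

Ring A has only sp² ring atoms; a planar conformation would have a fully conjugated π system of 4 electrons. But 4 = 4(1), which is 4n not 4n+2, so ring A is not aromatic (cyclobutadiene) — cyclobutadiene is antiaromatic and distorts to a rectangle.
Ring B has only sp³ atoms, so it is not fully conjugated — not aromatic (tetrahydropyran).
No ring is aromatic. Total: 0.

0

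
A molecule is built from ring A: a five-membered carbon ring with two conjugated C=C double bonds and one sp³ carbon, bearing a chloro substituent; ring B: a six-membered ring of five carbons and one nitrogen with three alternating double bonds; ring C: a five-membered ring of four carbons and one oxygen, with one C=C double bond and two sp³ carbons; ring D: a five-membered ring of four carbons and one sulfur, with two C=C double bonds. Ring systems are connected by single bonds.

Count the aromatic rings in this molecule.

Ring A has one sp³ carbon, so it is not fully conjugated — not aromatic (cyclopentadiene).
Ring B has a continuous p-orbital overlap around the ring; 3 ring double bonds give 6 π electrons. Since 6 = 4n+2 (n=1), ring B is aromatic (pyridine).
Ring C has two sp³ carbons, so it is not fully conjugated — not aromatic (2,3-dihydrofuran).
Ring D is planar and fully conjugated; 2 ring double bonds (4 π electrons) plus a heteroatom lone pair (2) give 6 π electrons. That satisfies 4n+2 with n=1, so ring D is aromatic (thiophene).
Aromatic: B, D. Total: 2.

2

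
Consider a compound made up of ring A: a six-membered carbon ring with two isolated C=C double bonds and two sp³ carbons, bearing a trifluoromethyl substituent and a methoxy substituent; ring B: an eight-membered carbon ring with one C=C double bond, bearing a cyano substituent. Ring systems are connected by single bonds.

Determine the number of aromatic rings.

Ring A has two sp³ carbons, so it is not fully conjugated — not aromatic (1,4-cyclohexadiene).
Ring B has six sp³ carbons, so it is not fully conjugated — not aromatic (cyclooctene).
No ring is aromatic. Total: 0.

0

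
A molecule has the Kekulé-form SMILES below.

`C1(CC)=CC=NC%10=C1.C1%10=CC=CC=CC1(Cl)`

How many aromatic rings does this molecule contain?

The SMILES encodes a six-membered ring of five carbons and one nitrogen with three alternating double bonds; a seven-membered carbon ring with three C=C double bonds and one sp³ carbon.
The 6-membered ring with one nitrogen is fully conjugated (every ring atom contributes a p orbital); 3 ring double bonds give 6 π electrons. Since 6 = 4n+2 (n=1), it is aromatic (pyridine).
The 7-membered ring has one sp³ carbon, so it is not fully conjugated — not aromatic (cycloheptatriene).
1 of the 2 rings is aromatic. Total: 1.

1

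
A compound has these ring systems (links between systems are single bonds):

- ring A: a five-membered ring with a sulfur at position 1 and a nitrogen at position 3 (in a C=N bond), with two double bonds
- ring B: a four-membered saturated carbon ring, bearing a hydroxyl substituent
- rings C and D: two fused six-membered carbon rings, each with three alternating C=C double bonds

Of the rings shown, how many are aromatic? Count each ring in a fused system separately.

Ring A is fully conjugated (every ring atom contributes a p orbital); 2 ring double bonds (4 π electrons) plus a heteroatom lone pair (2) give 6 π electrons. Since 6 = 4n+2 (n=1), ring A is aromatic (thiazole).
Ring B has only sp³ atoms, so it is not fully conjugated — not aromatic (cyclobutane).
Rings C and D form a fused bicyclic system with 10 sp² atoms and 10 π electrons from ring double bonds. 10 = 4(2)+2, so the system is aromatic and both rings count as aromatic (naphthalene).
Aromatic: A, C, D. Total: 3.

3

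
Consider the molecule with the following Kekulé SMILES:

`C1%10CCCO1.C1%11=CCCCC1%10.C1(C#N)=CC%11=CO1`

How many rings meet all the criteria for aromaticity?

The SMILES encodes a five-membered saturated ring of four carbons and one oxygen; a six-membered carbon ring with one C=C double bond; a five-membered ring of four carbons and one oxygen, with two C=C double bonds.
The 5-membered ring with one oxygen has only sp³ atoms, so it is not fully conjugated — not aromatic (tetrahydrofuran).
The 6-membered ring has four sp³ carbons, so it is not fully conjugated — not aromatic (cyclohexene).
The second 5-membered ring with one oxygen is planar and fully conjugated; 2 ring double bonds (4 π electrons) plus a heteroatom lone pair (2) give 6 π electrons. Since 6 = 4n+2 (n=1), it is aromatic (furan).
1 of the 3 rings is aromatic. Total: 1.

1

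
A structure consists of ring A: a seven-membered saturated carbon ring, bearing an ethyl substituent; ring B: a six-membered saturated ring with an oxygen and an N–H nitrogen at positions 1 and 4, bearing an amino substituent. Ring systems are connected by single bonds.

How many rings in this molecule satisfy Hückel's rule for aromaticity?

Ring A has only sp³ atoms, so it is not fully conjugated — not aromatic (cycloheptane).
Ring B has only sp³ atoms, so it is not fully conjugated — not aromatic (morpholine).
No ring is aromatic. Total: 0.

0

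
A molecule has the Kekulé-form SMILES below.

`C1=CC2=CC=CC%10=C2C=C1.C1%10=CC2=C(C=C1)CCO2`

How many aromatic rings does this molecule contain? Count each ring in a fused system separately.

The SMILES encodes two fused six-membered carbon rings, each with three alternating C=C double bonds; a six-membered carbon ring with three alternating C=C double bonds, fused to a five-membered ring containing one oxygen and two sp³ carbons.
The fused 6/6-membered bicyclic is a single π system with 10 sp² atoms and 10 π electrons from ring double bonds. 10 = 4(2)+2, so the system is aromatic and both rings count as aromatic (naphthalene).
The 6-membered ring is planar and fully conjugated; 3 ring double bonds give 6 π electrons. Since 6 = 4n+2 (n=1), it is aromatic (benzene ring).
The 5-membered ring with one oxygen has two sp³ carbons, so it is not fully conjugated — not aromatic (oxolane ring).
3 of the 4 rings are aromatic. Total: 3.

3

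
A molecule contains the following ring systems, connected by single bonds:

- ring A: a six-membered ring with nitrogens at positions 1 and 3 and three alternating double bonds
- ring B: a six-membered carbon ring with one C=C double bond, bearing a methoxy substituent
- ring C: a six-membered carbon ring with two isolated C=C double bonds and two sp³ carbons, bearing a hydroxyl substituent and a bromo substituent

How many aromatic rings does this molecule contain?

Ring A is fully conjugated (every ring atom contributes a p orbital); 3 ring double bonds give 6 π electrons. That satisfies 4n+2 with n=1, so ring A is aromatic (pyrimidine).
Ring B has four sp³ carbons, so it is not fully conjugated — not aromatic (cyclohexene).
Ring C has two sp³ carbons, so it is not fully conjugated — not aromatic (1,4-cyclohexadiene).
Aromatic: A. Total: 1.

1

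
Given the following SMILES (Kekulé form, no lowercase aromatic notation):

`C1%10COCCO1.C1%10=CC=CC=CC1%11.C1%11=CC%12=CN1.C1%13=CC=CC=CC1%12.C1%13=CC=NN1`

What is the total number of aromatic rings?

The SMILES encodes a six-membered saturated ring with oxygens at positions 1 and 4; a seven-membered carbon ring with three C=C double bonds and one sp³ carbon; a five-membered ring of four carbons and one nitrogen bearing a hydrogen, with two C=C double bonds; a seven-membered carbon ring with three C=C double bonds and one sp³ carbon; a five-membered ring with two adjacent nitrogens (one bearing H, one in a double bond) and two double bonds.
The 6-membered ring with two oxygens (1,4) has only sp³ atoms, so it is not fully conjugated — not aromatic (1,4-dioxane).
The 7-membered ring has one sp³ carbon, so it is not fully conjugated — not aromatic (cycloheptatriene).
The 5-membered ring with one N–H is planar and fully conjugated; 2 ring double bonds (4 π electrons) plus a heteroatom lone pair (2) give 6 π electrons. Since 6 = 4n+2 (n=1), it is aromatic (pyrrole).
The second 7-membered ring has one sp³ carbon, so it is not fully conjugated — not aromatic (cycloheptatriene).
The 5-membered ring with two adjacent nitrogens (one N–H, one =N–) has a continuous p-orbital overlap around the ring; 2 ring double bonds (4 π electrons) plus a heteroatom lone pair (2) give 6 π electrons. 6 = 4(1)+2, so it is aromatic (pyrazole).
2 of the 5 rings are aromatic. Total: 2.

2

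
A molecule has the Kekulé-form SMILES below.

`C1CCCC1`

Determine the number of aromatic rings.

The SMILES encodes a five-membered saturated carbon ring.
The 5-membered ring has only sp³ atoms, so it is not fully conjugated — not aromatic (cyclopentane).

0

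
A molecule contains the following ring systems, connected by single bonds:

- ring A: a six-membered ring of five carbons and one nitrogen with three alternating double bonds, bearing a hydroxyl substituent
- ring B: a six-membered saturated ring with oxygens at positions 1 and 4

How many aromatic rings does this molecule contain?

Ring A is fully conjugated (every ring atom contributes a p orbital); 3 ring double bonds give 6 π electrons. 6 = 4(1)+2, so ring A is aromatic (pyridine).
Ring B has only sp³ atoms, so it is not fully conjugated — not aromatic (1,4-dioxane).
Aromatic: A. Total: 1.

1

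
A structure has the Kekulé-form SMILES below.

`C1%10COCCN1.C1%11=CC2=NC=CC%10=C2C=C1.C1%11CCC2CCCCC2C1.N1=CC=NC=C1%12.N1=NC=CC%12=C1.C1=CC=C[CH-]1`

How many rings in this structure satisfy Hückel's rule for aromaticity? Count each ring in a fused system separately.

The SMILES encodes a six-membered saturated ring with an oxygen and an N–H nitrogen at positions 1 and 4; two fused six-membered rings, each with three alternating double bonds; one ring is all carbon and the other has one ring nitrogen; two fused six-membered saturated carbon rings; a six-membered ring with nitrogens at positions 1 and 4 and three alternating double bonds; a six-membered ring with two adjacent nitrogens and three alternating double bonds; a five-membered all-carbon ring bearing a negative charge on one carbon, with two C=C double bonds.
The 6-membered ring with one oxygen and one N–H (1,4) has only sp³ atoms, so it is not fully conjugated — not aromatic (morpholine).
The fused 6/6-membered bicyclic (with one nitrogen) is a single π system with 10 sp² atoms and 10 π electrons from ring double bonds. 10 = 4(2)+2, so the system is aromatic and both rings count as aromatic (quinoline).
The 6-membered ring has only sp³ atoms, so it is not fully conjugated — not aromatic (cyclohexane ring).
The second 6-membered ring has only sp³ atoms, so it is not fully conjugated — not aromatic (cyclohexane ring).
The 6-membered ring with two nitrogens (1,4) is planar and fully conjugated; 3 ring double bonds give 6 π electrons. 6 = 4(1)+2, so it is aromatic (pyrazine).
The 6-membered ring with two nitrogens (1,2) has a continuous p-orbital overlap around the ring; 3 ring double bonds give 6 π electrons. 6 = 4(1)+2, so it is aromatic (pyridazine).
The 5-membered ring is planar and fully conjugated; 2 ring double bonds (4 π electrons) plus the carbanion lone pair (2) give 6 π electrons. That satisfies 4n+2 with n=1, so it is aromatic (cyclopentadienyl anion).
5 of the 8 rings are aromatic. Total: 5.

5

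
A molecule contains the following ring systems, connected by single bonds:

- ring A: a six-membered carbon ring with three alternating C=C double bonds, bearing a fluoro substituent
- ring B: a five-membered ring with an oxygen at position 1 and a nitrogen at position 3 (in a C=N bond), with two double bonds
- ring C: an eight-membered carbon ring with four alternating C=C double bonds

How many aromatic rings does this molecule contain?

2

Ring A is planar and fully conjugated; 3 ring double bonds give 6 π electrons. Since 6 = 4n+2 (n=1), ring A is aromatic (benzene).
Ring B is fully conjugated (every ring atom contributes a p orbital); 2 ring double bonds (4 π electrons) plus a heteroatom lone pair (2) give 6 π electrons. Since 6 = 4n+2 (n=1), ring B is aromatic (oxazole).
Ring C has only sp² ring atoms; a planar conformation would have a fully conjugated π system of 8 electrons. But 8 = 4(2), which is 4n not 4n+2, so ring C is not aromatic (cyclooctatetraene) — cyclooctatetraene distorts into a non-planar tub to avoid antiaromaticity.
Aromatic: A, B. Total: 2.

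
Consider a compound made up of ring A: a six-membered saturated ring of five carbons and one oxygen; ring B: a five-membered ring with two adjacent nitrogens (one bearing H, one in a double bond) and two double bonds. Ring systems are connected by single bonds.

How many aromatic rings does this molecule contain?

Ring A has only sp³ atoms, so it is not fully conjugated — not aromatic (tetrahydropyran).
Ring B has a continuous p-orbital overlap around the ring; 2 ring double bonds (4 π electrons) plus a heteroatom lone pair (2) give 6 π electrons. Since 6 = 4n+2 (n=1), ring B is aromatic (pyrazole).
Aromatic: B. Total: 1.

1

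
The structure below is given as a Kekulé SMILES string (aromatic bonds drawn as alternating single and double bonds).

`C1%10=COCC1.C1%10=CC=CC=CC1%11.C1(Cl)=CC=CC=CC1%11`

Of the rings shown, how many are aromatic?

0

The SMILES encodes a five-membered ring of four carbons and one oxygen, with one C=C double bond and two sp³ carbons; a seven-membered carbon ring with three C=C double bonds and one sp³ carbon; a seven-membered carbon ring with three C=C double bonds and one sp³ carbon.
The 5-membered ring with one oxygen has two sp³ carbons, so it is not fully conjugated — not aromatic (2,3-dihydrofuran).
The 7-membered ring has one sp³ carbon, so it is not fully conjugated — not aromatic (cycloheptatriene).
The second 7-membered ring has one sp³ carbon, so it is not fully conjugated — not aromatic (cycloheptatriene).
None of the rings are aromatic. Total: 0.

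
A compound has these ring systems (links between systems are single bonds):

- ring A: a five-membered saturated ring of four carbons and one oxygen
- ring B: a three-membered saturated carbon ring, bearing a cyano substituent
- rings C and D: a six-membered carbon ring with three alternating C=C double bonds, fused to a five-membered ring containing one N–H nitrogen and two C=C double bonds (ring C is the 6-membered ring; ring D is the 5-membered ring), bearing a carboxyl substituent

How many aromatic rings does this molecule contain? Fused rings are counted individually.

Ring A has only sp³ atoms, so it is not fully conjugated — not aromatic (tetrahydrofuran).
Ring B has only sp³ atoms, so it is not fully conjugated — not aromatic (cyclopropane).
Rings C and D form a fused bicyclic system (with one N–H) with 9 sp² atoms and 10 π electrons from ring double bonds plus a heteroatom lone pair. 10 = 4(2)+2, so the system is aromatic and both rings count as aromatic (indole).
Aromatic: C, D. Total: 2.

2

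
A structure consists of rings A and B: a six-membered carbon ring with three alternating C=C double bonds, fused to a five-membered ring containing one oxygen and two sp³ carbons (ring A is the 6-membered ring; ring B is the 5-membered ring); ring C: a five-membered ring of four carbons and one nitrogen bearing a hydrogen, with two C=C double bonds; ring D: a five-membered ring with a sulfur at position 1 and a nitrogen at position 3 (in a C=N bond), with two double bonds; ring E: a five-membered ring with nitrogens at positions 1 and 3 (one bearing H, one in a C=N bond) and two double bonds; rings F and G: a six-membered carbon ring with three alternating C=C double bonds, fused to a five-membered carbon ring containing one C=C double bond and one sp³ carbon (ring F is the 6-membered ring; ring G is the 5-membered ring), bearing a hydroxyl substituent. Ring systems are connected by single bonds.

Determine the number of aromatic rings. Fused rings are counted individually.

Ring A is planar and fully conjugated; 3 ring double bonds give 6 π electrons. Since 6 = 4n+2 (n=1), ring A is aromatic (benzene ring).
Ring B has two sp³ carbons, so it is not fully conjugated — not aromatic (oxolane ring).
Ring C has a continuous p-orbital overlap around the ring; 2 ring double bonds (4 π electrons) plus a heteroatom lone pair (2) give 6 π electrons. That satisfies 4n+2 with n=1, so ring C is aromatic (pyrrole).
Ring D is planar and fully conjugated; 2 ring double bonds (4 π electrons) plus a heteroatom lone pair (2) give 6 π electrons. Since 6 = 4n+2 (n=1), ring D is aromatic (thiazole).
Ring E has a continuous p-orbital overlap around the ring; 2 ring double bonds (4 π electrons) plus a heteroatom lone pair (2) give 6 π electrons. 6 = 4(1)+2, so ring E is aromatic (imidazole).
Ring F is planar and fully conjugated; 3 ring double bonds give 6 π electrons. Since 6 = 4n+2 (n=1), ring F is aromatic (benzene ring).
Ring G has one sp³ carbon, so it is not fully conjugated — not aromatic (cyclopentene ring).
Aromatic: A, C, D, E, F. Total: 5.

5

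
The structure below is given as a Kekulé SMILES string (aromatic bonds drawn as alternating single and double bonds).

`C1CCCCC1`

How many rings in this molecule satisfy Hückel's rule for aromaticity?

The SMILES encodes a six-membered saturated carbon ring.
The 6-membered ring has only sp³ atoms, so it is not fully conjugated — not aromatic (cyclohexane).

0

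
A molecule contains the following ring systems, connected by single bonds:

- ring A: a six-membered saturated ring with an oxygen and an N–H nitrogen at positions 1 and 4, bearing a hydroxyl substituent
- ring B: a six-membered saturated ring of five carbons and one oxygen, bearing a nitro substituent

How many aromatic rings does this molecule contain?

Ring A has only sp³ atoms, so it is not fully conjugated — not aromatic (morpholine).
Ring B has only sp³ atoms, so it is not fully conjugated — not aromatic (tetrahydropyran).
No ring is aromatic. Total: 0.

0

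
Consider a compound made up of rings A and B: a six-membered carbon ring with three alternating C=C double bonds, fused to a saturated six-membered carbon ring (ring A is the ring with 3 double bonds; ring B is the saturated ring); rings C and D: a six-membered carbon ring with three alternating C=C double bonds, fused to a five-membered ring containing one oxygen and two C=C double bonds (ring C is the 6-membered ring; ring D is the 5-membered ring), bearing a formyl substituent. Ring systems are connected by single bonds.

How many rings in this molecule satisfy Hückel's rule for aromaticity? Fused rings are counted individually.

3

Ring A has a continuous p-orbital overlap around the ring; 3 ring double bonds give 6 π electrons. 6 = 4(1)+2, so ring A is aromatic (benzene ring).
Ring B has four sp³ carbons, so it is not fully conjugated — not aromatic (cyclohexane ring).
Rings C and D form a fused bicyclic system (with one oxygen) with 9 sp² atoms and 10 π electrons from ring double bonds plus a heteroatom lone pair. 10 = 4(2)+2, so the system is aromatic and both rings count as aromatic (benzofuran).
Aromatic: A, C, D. Total: 3.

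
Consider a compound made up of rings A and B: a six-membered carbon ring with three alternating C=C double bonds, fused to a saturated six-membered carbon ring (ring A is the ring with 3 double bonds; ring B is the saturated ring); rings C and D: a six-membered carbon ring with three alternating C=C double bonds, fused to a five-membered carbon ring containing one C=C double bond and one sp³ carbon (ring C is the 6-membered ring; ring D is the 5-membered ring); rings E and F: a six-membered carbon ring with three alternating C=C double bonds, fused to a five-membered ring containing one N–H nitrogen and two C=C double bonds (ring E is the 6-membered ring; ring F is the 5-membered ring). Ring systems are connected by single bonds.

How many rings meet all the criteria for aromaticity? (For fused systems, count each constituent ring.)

4

Ring A is fully conjugated (every ring atom contributes a p orbital); 3 ring double bonds give 6 π electrons. That satisfies 4n+2 with n=1, so ring A is aromatic (benzene ring).
Ring B has four sp³ carbons, so it is not fully conjugated — not aromatic (cyclohexane ring).
Ring C has a continuous p-orbital overlap around the ring; 3 ring double bonds give 6 π electrons. 6 = 4(1)+2, so ring C is aromatic (benzene ring).
Ring D has one sp³ carbon, so it is not fully conjugated — not aromatic (cyclopentene ring).
Rings E and F form a fused bicyclic system (with one N–H) with 9 sp² atoms and 10 π electrons from ring double bonds plus a heteroatom lone pair. 10 = 4(2)+2, so the system is aromatic and both rings count as aromatic (indole).
Aromatic: A, C, E, F. Total: 4.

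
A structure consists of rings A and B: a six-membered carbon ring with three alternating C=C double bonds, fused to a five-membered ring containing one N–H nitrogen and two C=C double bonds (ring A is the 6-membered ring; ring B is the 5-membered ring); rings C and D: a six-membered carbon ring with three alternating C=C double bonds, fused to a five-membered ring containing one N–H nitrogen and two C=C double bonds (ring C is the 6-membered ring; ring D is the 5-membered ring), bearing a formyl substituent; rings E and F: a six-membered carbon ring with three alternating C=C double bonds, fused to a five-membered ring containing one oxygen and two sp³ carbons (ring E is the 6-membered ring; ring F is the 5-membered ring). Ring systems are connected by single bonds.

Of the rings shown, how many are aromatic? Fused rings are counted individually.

5

Rings A and B form a fused bicyclic system (with one N–H) with 9 sp² atoms and 10 π electrons from ring double bonds plus a heteroatom lone pair. 10 = 4(2)+2, so the system is aromatic and both rings count as aromatic (indole).
Rings C and D form a fused bicyclic system (with one N–H) with 9 sp² atoms and 10 π electrons from ring double bonds plus a heteroatom lone pair. 10 = 4(2)+2, so the system is aromatic and both rings count as aromatic (indole).
Ring E is fully conjugated (every ring atom contributes a p orbital); 3 ring double bonds give 6 π electrons. 6 = 4(1)+2, so ring E is aromatic (benzene ring).
Ring F has two sp³ carbons, so it is not fully conjugated — not aromatic (oxolane ring).
Aromatic: A, B, C, D, E. Total: 5.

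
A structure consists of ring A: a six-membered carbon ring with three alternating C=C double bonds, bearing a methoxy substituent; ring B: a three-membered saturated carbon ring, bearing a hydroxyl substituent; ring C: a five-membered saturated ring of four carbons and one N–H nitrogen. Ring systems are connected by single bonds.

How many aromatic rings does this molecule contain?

1

Ring A is planar and fully conjugated; 3 ring double bonds give 6 π electrons. 6 = 4(1)+2, so ring A is aromatic (benzene).
Ring B has only sp³ atoms, so it is not fully conjugated — not aromatic (cyclopropane).
Ring C has only sp³ atoms, so it is not fully conjugated — not aromatic (pyrrolidine).
Aromatic: A. Total: 1.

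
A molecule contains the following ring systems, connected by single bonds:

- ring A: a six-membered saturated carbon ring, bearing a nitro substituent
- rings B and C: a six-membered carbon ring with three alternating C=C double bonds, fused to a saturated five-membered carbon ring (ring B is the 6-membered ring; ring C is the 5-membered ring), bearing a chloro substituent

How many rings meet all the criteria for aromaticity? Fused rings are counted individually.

Ring A has only sp³ atoms, so it is not fully conjugated — not aromatic (cyclohexane).
Ring B is planar and fully conjugated; 3 ring double bonds give 6 π electrons. That satisfies 4n+2 with n=1, so ring B is aromatic (benzene ring).
Ring C has three sp³ carbons, so it is not fully conjugated — not aromatic (cyclopentane ring).
Aromatic: B. Total: 1.

1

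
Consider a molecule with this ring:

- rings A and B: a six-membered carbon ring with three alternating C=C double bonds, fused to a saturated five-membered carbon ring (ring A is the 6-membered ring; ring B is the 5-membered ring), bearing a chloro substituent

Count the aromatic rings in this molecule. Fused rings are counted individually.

1

Ring A has a continuous p-orbital overlap around the ring; 3 ring double bonds give 6 π electrons. 6 = 4(1)+2, so ring A is aromatic (benzene ring).
Ring B has three sp³ carbons, so it is not fully conjugated — not aromatic (cyclopentane ring).
Aromatic: A. Total: 1.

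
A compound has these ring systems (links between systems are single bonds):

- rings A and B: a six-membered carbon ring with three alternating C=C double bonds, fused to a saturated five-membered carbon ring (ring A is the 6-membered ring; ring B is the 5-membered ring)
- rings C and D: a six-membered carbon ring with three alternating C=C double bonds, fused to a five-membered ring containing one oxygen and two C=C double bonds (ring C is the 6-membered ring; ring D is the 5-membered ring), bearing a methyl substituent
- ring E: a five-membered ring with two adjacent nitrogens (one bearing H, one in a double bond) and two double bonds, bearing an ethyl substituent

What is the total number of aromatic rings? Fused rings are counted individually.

Ring A is planar and fully conjugated; 3 ring double bonds give 6 π electrons. That satisfies 4n+2 with n=1, so ring A is aromatic (benzene ring).
Ring B has three sp³ carbons, so it is not fully conjugated — not aromatic (cyclopentane ring).
Rings C and D form a fused bicyclic system (with one oxygen) with 9 sp² atoms and 10 π electrons from ring double bonds plus a heteroatom lone pair. 10 = 4(2)+2, so the system is aromatic and both rings count as aromatic (benzofuran).
Ring E has a continuous p-orbital overlap around the ring; 2 ring double bonds (4 π electrons) plus a heteroatom lone pair (2) give 6 π electrons. That satisfies 4n+2 with n=1, so ring E is aromatic (pyrazole).
Aromatic: A, C, D, E. Total: 4.

4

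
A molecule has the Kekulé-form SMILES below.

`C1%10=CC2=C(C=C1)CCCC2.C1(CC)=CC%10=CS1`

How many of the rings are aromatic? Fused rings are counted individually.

2

The SMILES encodes a six-membered carbon ring with three alternating C=C double bonds, fused to a saturated six-membered carbon ring; a five-membered ring of four carbons and one sulfur, with two C=C double bonds.
The 6-membered ring is fully conjugated (every ring atom contributes a p orbital); 3 ring double bonds give 6 π electrons. 6 = 4(1)+2, so it is aromatic (benzene ring).
The second 6-membered ring has four sp³ carbons, so it is not fully conjugated — not aromatic (cyclohexane ring).
The 5-membered ring with one sulfur is fully conjugated (every ring atom contributes a p orbital); 2 ring double bonds (4 π electrons) plus a heteroatom lone pair (2) give 6 π electrons. 6 = 4(1)+2, so it is aromatic (thiophene).
2 of the 3 rings are aromatic. Total: 2.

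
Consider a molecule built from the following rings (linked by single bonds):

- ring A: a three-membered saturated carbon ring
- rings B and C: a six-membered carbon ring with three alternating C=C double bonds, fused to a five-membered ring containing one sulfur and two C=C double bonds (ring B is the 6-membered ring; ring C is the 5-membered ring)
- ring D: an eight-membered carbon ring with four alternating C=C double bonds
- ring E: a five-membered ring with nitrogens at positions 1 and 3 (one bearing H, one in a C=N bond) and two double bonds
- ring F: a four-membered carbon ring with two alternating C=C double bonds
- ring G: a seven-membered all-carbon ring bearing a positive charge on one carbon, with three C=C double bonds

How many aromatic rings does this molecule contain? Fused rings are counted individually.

Ring A has only sp³ atoms, so it is not fully conjugated — not aromatic (cyclopropane).
Rings B and C form a fused bicyclic system (with one sulfur) with 9 sp² atoms and 10 π electrons from ring double bonds plus a heteroatom lone pair. 10 = 4(2)+2, so the system is aromatic and both rings count as aromatic (benzothiophene).
Ring D has only sp² ring atoms; a planar conformation would have a fully conjugated π system of 8 electrons. But 8 = 4(2), which is 4n not 4n+2, so ring D is not aromatic (cyclooctatetraene) — cyclooctatetraene distorts into a non-planar tub to avoid antiaromaticity.
Ring E is fully conjugated (every ring atom contributes a p orbital); 2 ring double bonds (4 π electrons) plus a heteroatom lone pair (2) give 6 π electrons. Since 6 = 4n+2 (n=1), ring E is aromatic (imidazole).
Ring F has only sp² ring atoms; a planar conformation would have a fully conjugated π system of 4 electrons. But 4 = 4(1), which is 4n not 4n+2, so ring F is not aromatic (cyclobutadiene) — cyclobutadiene is antiaromatic and distorts to a rectangle.
Ring G is planar and fully conjugated; 3 ring double bonds (6 π electrons) plus the carbocation's empty p orbital (0, but keeps the ring conjugated) give 6 π electrons. 6 = 4(1)+2, so ring G is aromatic (tropylium cation).
Aromatic: B, C, E, G. Total: 4.

4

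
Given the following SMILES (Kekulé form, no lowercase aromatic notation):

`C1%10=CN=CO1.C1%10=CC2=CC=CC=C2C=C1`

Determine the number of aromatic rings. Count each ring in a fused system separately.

3

The SMILES encodes a five-membered ring with an oxygen at position 1 and a nitrogen at position 3 (in a C=N bond), with two double bonds; two fused six-membered carbon rings, each with three alternating C=C double bonds.
The 5-membered ring with one oxygen and one =N– is fully conjugated (every ring atom contributes a p orbital); 2 ring double bonds (4 π electrons) plus a heteroatom lone pair (2) give 6 π electrons. Since 6 = 4n+2 (n=1), it is aromatic (oxazole).
The fused 6/6-membered bicyclic is a single π system with 10 sp² atoms and 10 π electrons from ring double bonds. 10 = 4(2)+2, so the system is aromatic and both rings count as aromatic (naphthalene).
3 of the 3 rings are aromatic. Total: 3.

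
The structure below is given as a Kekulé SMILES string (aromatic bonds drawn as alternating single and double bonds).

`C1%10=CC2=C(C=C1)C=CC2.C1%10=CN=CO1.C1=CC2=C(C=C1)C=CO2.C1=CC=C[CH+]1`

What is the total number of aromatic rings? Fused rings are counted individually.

4

The SMILES encodes a six-membered carbon ring with three alternating C=C double bonds, fused to a five-membered carbon ring containing one C=C double bond and one sp³ carbon; a five-membered ring with an oxygen at position 1 and a nitrogen at position 3 (in a C=N bond), with two double bonds; a six-membered carbon ring with three alternating C=C double bonds, fused to a five-membered ring containing one oxygen and two C=C double bonds; a five-membered all-carbon ring bearing a positive charge on one carbon, with two C=C double bonds.
The 6-membered ring is planar and fully conjugated; 3 ring double bonds give 6 π electrons. Since 6 = 4n+2 (n=1), it is aromatic (benzene ring).
The 5-membered ring has one sp³ carbon, so it is not fully conjugated — not aromatic (cyclopentene ring).
The 5-membered ring with one oxygen and one =N– is fully conjugated (every ring atom contributes a p orbital); 2 ring double bonds (4 π electrons) plus a heteroatom lone pair (2) give 6 π electrons. Since 6 = 4n+2 (n=1), it is aromatic (oxazole).
The fused 6/5-membered bicyclic (with one oxygen) is a single π system with 9 sp² atoms and 10 π electrons from ring double bonds plus a heteroatom lone pair. 10 = 4(2)+2, so the system is aromatic and both rings count as aromatic (benzofuran).
The second 5-membered ring has only sp² ring atoms; a planar conformation would have a fully conjugated π system of 4 electrons. But 4 = 4(1), which is 4n not 4n+2, so it is not aromatic (cyclopentadienyl cation).
4 of the 6 rings are aromatic. Total: 4.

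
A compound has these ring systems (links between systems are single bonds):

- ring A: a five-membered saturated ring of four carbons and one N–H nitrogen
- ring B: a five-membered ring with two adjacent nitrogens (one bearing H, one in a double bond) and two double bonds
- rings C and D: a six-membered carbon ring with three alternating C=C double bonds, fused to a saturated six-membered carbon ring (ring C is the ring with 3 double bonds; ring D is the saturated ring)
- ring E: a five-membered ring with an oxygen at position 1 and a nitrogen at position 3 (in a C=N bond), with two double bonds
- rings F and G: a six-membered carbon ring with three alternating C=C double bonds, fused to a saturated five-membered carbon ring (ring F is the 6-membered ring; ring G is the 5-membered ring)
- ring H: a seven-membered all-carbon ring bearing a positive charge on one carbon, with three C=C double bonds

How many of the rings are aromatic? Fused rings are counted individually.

Ring A has only sp³ atoms, so it is not fully conjugated — not aromatic (pyrrolidine).
Ring B is planar and fully conjugated; 2 ring double bonds (4 π electrons) plus a heteroatom lone pair (2) give 6 π electrons. That satisfies 4n+2 with n=1, so ring B is aromatic (pyrazole).
Ring C has a continuous p-orbital overlap around the ring; 3 ring double bonds give 6 π electrons. 6 = 4(1)+2, so ring C is aromatic (benzene ring).
Ring D has four sp³ carbons, so it is not fully conjugated — not aromatic (cyclohexane ring).
Ring E is fully conjugated (every ring atom contributes a p orbital); 2 ring double bonds (4 π electrons) plus a heteroatom lone pair (2) give 6 π electrons. 6 = 4(1)+2, so ring E is aromatic (oxazole).
Ring F is planar and fully conjugated; 3 ring double bonds give 6 π electrons. Since 6 = 4n+2 (n=1), ring F is aromatic (benzene ring).
Ring G has three sp³ carbons, so it is not fully conjugated — not aromatic (cyclopentane ring).
Ring H is fully conjugated (every ring atom contributes a p orbital); 3 ring double bonds (6 π electrons) plus the carbocation's empty p orbital (0, but keeps the ring conjugated) give 6 π electrons. That satisfies 4n+2 with n=1, so ring H is aromatic (tropylium cation).
Aromatic: B, C, E, F, H. Total: 5.

5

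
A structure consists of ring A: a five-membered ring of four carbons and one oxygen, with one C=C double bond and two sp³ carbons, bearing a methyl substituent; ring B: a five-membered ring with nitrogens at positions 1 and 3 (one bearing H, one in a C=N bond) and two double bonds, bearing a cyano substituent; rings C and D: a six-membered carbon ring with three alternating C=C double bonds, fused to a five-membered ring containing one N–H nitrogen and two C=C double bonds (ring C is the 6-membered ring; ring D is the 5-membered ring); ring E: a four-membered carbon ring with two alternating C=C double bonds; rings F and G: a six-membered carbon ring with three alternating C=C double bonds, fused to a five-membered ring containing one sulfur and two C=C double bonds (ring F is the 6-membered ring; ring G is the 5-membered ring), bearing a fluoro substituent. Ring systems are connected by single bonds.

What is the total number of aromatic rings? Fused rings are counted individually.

5

Ring A has two sp³ carbons, so it is not fully conjugated — not aromatic (2,3-dihydrofuran).
Ring B has a continuous p-orbital overlap around the ring; 2 ring double bonds (4 π electrons) plus a heteroatom lone pair (2) give 6 π electrons. Since 6 = 4n+2 (n=1), ring B is aromatic (imidazole).
Rings C and D form a fused bicyclic system (with one N–H) with 9 sp² atoms and 10 π electrons from ring double bonds plus a heteroatom lone pair. 10 = 4(2)+2, so the system is aromatic and both rings count as aromatic (indole).
Ring E has only sp² ring atoms; a planar conformation would have a fully conjugated π system of 4 electrons. But 4 = 4(1), which is 4n not 4n+2, so ring E is not aromatic (cyclobutadiene) — cyclobutadiene is antiaromatic and distorts to a rectangle.
Rings F and G form a fused bicyclic system (with one sulfur) with 9 sp² atoms and 10 π electrons from ring double bonds plus a heteroatom lone pair. 10 = 4(2)+2, so the system is aromatic and both rings count as aromatic (benzothiophene).
Aromatic: B, C, D, F, G. Total: 5.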